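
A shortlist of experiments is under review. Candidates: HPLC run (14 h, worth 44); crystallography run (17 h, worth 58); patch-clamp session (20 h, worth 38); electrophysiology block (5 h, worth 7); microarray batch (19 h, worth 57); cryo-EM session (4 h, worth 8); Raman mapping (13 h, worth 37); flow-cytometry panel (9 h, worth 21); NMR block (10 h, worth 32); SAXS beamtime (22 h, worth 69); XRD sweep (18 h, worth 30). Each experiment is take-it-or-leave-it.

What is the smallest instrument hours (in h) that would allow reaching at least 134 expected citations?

Need the lightest bundle worth ≥ 134.
Taking HPLC run + crystallography run + NMR block gives 134 (≥ 134) for 41 h.
Any bundle with less than 41 h falls short of 134.

41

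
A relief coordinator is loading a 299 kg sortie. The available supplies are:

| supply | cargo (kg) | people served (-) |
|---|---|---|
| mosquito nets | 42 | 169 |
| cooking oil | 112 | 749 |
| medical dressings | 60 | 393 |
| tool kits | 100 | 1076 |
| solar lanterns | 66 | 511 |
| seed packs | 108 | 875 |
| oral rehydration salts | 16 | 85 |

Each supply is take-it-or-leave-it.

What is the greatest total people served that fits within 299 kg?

2547

Density check — tool kits 10.76, seed packs 8.10, solar lanterns 7.74 are the best per kg.
Tool kits + solar lanterns + seed packs + oral rehydration salts uses 290 of the 299 kg and totals 2547.
An exhaustive check of the 128 subsets confirms 2547.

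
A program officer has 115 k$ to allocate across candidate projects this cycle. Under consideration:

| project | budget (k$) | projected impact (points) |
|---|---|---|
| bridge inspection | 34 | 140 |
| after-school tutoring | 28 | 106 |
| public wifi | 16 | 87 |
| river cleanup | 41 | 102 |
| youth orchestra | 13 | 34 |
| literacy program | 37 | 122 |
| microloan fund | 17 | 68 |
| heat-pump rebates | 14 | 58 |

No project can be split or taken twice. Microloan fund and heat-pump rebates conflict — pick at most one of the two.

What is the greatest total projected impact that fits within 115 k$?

455

Ranking by ratio (projected impact/k$): public wifi 5.44, heat-pump rebates 4.14, bridge inspection 4.12.
Best packing: bridge inspection + after-school tutoring + public wifi + literacy program — 115 k$, 455 total.
Every other selection either busts 115 k$ or breaks a pairing rule or fails to beat 455.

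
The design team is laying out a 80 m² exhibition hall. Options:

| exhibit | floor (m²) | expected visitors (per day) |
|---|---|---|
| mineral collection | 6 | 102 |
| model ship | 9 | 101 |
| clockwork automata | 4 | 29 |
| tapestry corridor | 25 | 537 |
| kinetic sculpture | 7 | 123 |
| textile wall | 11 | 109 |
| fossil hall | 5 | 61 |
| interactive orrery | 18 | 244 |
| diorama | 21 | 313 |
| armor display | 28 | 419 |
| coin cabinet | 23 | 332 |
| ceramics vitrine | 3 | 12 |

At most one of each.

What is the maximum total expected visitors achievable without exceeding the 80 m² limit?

1371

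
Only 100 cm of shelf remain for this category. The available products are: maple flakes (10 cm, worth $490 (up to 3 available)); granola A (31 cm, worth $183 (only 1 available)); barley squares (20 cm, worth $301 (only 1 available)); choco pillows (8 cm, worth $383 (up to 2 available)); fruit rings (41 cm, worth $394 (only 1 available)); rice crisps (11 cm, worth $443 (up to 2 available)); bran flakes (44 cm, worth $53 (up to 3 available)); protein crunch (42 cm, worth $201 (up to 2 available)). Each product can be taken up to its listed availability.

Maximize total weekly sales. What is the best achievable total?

Density check — maple flakes 49.00, choco pillows 47.88, rice crisps 40.27, barley squares 15.05 are the best per cm.
3×maple flakes + barley squares + 2×choco pillows + 2×rice crisps uses 88 of the 100 cm and totals 3423.
Every other selection either busts 100 cm or exceeds an availability limit or fails to beat 3423.

3423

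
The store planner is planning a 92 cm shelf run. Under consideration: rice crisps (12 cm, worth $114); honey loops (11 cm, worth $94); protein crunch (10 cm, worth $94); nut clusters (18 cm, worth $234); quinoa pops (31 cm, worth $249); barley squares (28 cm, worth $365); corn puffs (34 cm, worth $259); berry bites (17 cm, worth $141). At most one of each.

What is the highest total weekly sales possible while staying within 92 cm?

972

Density check — barley squares 13.04, nut clusters 13.00, rice crisps 9.50, protein crunch 9.40 are the best per cm.
Filling by ratio: rice crisps + honey loops + protein crunch + nut clusters + barley squares for 901, with 13 cm left unused.
The 21 cm tied up in honey loops and protein crunch is better spent on corn puffs — total rises to 972 (92 cm).
Every other selection either busts 92 cm or fails to beat 972.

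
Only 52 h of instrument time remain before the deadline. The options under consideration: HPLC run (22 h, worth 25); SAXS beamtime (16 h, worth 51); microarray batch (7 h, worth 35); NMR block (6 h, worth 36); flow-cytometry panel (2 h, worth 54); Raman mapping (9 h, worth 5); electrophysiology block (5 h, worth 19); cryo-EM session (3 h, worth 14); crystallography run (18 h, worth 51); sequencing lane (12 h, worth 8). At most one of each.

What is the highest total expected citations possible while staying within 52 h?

241

Greedy by ratio would take SAXS beamtime + microarray batch + NMR block + flow-cytometry panel + electrophysiology block + cryo-EM session + sequencing lane: 51 h used, total 217.
Replace electrophysiology block and sequencing lane with crystallography run: the trade gains 24 net, giving 241 at 52 h.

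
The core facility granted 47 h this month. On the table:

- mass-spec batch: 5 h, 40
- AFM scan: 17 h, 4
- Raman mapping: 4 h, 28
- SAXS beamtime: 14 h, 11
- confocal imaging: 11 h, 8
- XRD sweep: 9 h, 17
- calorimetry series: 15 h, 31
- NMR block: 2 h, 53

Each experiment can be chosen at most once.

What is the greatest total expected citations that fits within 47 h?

Density check — NMR block 26.50, mass-spec batch 8.00, Raman mapping 7.00 are the best per h.
The ratio ordering already packs tightly: mass-spec batch + Raman mapping + confocal imaging + XRD sweep + calorimetry series + NMR block, 46 h, 177.
The closest alternative, mass-spec batch + Raman mapping + XRD sweep + calorimetry series + NMR block, reaches only 169.

177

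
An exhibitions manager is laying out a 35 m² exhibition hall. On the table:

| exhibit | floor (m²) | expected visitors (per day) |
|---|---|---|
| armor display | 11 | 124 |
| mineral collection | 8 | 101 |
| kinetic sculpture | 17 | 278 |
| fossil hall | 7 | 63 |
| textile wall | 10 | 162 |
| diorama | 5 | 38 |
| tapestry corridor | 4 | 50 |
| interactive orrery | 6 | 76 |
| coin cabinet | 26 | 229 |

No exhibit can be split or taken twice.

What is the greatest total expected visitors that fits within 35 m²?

541

Filling by ratio: kinetic sculpture + textile wall + interactive orrery for 516, with 2 m² left unused.
Replace interactive orrery with mineral collection: the trade gains 25 net, giving 541 at 35 m².
No other feasible combination exceeds 541.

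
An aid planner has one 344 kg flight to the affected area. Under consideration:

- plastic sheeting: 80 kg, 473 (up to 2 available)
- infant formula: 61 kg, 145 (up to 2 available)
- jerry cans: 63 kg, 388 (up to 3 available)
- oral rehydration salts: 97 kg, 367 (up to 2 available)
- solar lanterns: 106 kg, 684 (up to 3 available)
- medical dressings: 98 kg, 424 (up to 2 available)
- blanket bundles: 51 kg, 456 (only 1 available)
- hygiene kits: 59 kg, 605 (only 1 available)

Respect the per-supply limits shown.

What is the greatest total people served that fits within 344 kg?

Density check — hygiene kits 10.25, blanket bundles 8.94, solar lanterns 6.45, jerry cans 6.16 are the best per kg.
The ratio heuristic lands on 2×solar lanterns + blanket bundles + hygiene kits (2429) but leaves 22 kg idle.
The 106 kg tied up in solar lanterns is better spent on 2×jerry cans — total rises to 2521 (342 kg).

2521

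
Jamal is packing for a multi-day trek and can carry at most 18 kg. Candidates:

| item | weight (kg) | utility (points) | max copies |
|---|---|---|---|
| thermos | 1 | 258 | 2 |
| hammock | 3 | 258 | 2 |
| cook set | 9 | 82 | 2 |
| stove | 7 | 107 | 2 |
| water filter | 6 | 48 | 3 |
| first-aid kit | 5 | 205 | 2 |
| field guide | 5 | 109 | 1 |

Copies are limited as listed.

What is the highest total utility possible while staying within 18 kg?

Density check — thermos 258.00, hammock 86.00, first-aid kit 41.00 are the best per kg.
2×thermos + 2×hammock + 2×first-aid kit uses 18 of the 18 kg and totals 1442.
Every other selection either busts 18 kg or exceeds an availability limit or fails to beat 1442.

1442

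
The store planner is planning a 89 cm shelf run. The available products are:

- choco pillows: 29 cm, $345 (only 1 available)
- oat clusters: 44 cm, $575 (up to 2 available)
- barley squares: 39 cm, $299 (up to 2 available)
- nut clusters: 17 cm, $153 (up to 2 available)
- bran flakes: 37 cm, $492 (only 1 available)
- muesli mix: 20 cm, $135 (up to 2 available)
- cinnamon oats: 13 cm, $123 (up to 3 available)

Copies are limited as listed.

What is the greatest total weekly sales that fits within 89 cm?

1150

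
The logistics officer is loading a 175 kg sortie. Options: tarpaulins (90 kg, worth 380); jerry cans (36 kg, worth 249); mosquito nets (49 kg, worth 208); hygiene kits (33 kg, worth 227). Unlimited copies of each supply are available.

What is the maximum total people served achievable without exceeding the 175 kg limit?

The ratio heuristic lands on 4×jerry cans (996) but leaves 31 kg idle.
The 36 kg tied up in jerry cans is better spent on 2×hygiene kits — total rises to 1201 (174 kg).
Nothing else within 175 kg beats 1201.

1201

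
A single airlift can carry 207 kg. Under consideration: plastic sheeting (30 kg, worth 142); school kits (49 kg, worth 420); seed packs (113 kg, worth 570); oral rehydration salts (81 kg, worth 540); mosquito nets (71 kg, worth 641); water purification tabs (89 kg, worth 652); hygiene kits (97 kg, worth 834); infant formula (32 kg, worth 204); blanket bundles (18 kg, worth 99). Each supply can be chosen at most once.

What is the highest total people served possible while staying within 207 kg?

By people served per kg: mosquito nets 9.03, hygiene kits 8.60, school kits 8.57, water purification tabs 7.33 lead.
Best packing: mosquito nets + hygiene kits + infant formula — 200 kg, 1679 total.

1679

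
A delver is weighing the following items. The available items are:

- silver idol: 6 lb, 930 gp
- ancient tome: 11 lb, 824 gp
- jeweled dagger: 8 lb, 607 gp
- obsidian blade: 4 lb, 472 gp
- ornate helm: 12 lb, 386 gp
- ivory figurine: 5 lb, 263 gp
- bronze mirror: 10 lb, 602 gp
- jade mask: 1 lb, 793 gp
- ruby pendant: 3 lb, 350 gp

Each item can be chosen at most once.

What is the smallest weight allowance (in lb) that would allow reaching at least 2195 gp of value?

Need the lightest bundle worth ≥ 2195.
silver idol + obsidian blade + jade mask reaches 2195 using 11 lb.
Any bundle with less than 11 lb falls short of 2195.

11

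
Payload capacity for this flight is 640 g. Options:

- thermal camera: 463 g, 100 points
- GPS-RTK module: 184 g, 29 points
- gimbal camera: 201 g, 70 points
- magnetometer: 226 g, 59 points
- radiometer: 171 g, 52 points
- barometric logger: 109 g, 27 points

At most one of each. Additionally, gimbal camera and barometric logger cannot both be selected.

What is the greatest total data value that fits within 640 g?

Taking gimbal camera + magnetometer + radiometer: 598 g used, 181 in data value.

181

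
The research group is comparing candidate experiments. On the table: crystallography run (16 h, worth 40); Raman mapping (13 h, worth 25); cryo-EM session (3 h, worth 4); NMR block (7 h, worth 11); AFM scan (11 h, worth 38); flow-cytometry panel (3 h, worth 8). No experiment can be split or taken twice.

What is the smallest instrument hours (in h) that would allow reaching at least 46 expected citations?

14

Minimise h subject to total expected citations ≥ 46.
AFM scan + flow-cytometry panel: 46 expected citations at 14 h.
No combination under 14 h hits 46.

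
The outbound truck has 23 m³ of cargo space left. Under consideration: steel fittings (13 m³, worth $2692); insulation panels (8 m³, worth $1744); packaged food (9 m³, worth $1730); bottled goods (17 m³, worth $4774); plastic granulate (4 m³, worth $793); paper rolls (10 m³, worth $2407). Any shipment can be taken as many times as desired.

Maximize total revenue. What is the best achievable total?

Taking bottled goods + plastic granulate: 21 m³ used, 5567 in revenue.

5567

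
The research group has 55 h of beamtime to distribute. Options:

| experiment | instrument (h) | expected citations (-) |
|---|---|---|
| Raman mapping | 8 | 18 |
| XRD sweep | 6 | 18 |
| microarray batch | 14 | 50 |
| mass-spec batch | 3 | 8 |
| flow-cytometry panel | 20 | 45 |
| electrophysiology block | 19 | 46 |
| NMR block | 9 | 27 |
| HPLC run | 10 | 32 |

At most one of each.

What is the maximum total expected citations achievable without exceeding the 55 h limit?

163

The ratio heuristic lands on Raman mapping + XRD sweep + microarray batch + mass-spec batch + NMR block + HPLC run (153) but leaves 5 h idle.
Replace Raman mapping and XRD sweep with electrophysiology block: the trade gains 10 net, giving 163 at 55 h.
The closest alternative, microarray batch + electrophysiology block + NMR block + HPLC run, reaches only 155.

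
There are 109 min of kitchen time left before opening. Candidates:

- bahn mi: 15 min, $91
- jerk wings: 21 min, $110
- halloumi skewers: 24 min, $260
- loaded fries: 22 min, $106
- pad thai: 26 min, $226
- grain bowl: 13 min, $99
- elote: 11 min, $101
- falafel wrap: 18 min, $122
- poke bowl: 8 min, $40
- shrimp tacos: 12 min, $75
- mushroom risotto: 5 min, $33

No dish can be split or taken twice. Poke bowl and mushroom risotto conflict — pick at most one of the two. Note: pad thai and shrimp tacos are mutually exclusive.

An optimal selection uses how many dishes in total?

Optimal total is 899.
One optimal bundle: bahn mi + halloumi skewers + pad thai + grain bowl + elote + falafel wrap (107 min).
All optima have 6 dishes.

6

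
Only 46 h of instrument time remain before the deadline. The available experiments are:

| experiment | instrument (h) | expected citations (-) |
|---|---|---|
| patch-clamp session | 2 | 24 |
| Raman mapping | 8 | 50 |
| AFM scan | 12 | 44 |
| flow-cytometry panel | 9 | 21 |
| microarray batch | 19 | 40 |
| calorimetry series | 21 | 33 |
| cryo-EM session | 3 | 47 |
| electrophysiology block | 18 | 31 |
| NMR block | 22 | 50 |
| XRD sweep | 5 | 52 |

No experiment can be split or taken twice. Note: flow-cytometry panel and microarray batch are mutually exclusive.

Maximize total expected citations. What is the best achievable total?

Density check — cryo-EM session 15.67, patch-clamp session 12.00, XRD sweep 10.40, Raman mapping 6.25 are the best per h.
Patch-clamp session + Raman mapping + AFM scan + flow-cytometry panel + cryo-EM session + XRD sweep uses 39 of the 46 h and totals 238.
The closest alternative, patch-clamp session + Raman mapping + flow-cytometry panel + cryo-EM session + electrophysiology block + XRD sweep, reaches only 225.

238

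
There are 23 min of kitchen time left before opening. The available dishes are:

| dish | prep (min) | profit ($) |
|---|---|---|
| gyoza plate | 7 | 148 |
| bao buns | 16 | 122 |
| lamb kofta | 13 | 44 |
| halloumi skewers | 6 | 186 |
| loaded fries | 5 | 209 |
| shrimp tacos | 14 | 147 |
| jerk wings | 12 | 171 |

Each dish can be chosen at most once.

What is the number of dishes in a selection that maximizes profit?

The maximum profit within 23 min is 566.
One optimal bundle: halloumi skewers + loaded fries + jerk wings (23 min).
All optima have 3 dishes.

3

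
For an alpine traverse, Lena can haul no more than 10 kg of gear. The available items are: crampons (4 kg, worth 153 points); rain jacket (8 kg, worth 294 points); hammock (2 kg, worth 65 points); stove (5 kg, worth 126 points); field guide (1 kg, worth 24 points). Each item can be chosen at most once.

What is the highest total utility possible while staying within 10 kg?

359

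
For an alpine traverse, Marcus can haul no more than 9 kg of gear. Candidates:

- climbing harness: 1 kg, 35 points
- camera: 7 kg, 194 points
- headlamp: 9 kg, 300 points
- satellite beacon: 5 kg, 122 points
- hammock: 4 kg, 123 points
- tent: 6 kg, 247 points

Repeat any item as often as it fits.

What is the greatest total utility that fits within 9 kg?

352

3×climbing harness + tent uses 9 of the 9 kg and totals 352.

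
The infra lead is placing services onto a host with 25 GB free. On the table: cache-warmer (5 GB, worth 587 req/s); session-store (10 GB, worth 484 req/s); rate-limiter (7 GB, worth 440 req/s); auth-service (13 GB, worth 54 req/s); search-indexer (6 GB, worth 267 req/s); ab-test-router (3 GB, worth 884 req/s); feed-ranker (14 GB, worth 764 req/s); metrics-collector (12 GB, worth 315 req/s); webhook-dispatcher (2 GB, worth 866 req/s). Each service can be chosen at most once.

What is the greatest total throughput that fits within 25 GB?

The ratio heuristic lands on cache-warmer + rate-limiter + search-indexer + ab-test-router + webhook-dispatcher (3044) but leaves 2 GB idle.
Replace rate-limiter and search-indexer with feed-ranker: the trade gains 57 net, giving 3101 at 24 GB.
No other feasible combination exceeds 3101.

3101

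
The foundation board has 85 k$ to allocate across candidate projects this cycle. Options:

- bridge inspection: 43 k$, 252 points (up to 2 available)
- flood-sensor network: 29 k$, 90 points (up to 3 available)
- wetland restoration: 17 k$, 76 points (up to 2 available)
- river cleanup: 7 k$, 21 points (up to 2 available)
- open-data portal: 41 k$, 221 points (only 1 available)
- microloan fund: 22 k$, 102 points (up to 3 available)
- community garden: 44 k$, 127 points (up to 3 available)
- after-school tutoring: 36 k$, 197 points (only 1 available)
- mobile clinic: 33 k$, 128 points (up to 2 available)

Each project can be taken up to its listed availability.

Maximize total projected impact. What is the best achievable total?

Taking the top-ratio projects first gives bridge inspection + after-school tutoring for 449 (79 k$).
Dropping after-school tutoring frees 36 k$; slotting in open-data portal (41 k$) lifts the total to 473 at 84 k$.

473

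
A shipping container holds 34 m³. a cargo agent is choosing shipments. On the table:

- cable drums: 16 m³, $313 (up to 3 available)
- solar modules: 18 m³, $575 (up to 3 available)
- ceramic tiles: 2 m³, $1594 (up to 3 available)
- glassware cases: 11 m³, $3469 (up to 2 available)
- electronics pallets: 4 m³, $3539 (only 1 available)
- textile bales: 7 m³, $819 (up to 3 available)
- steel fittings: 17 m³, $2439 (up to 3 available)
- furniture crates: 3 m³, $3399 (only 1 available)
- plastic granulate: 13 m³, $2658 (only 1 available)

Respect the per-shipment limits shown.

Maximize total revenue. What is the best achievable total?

The ratio heuristic lands on 3×ceramic tiles + glassware cases + electronics pallets + textile bales + furniture crates (16008) but leaves 3 m³ idle.
Dropping ceramic tiles and textile bales frees 9 m³; slotting in glassware cases (11 m³) lifts the total to 17064 at 33 m³.
That's the maximum — no swap from here does better than 17064.

17064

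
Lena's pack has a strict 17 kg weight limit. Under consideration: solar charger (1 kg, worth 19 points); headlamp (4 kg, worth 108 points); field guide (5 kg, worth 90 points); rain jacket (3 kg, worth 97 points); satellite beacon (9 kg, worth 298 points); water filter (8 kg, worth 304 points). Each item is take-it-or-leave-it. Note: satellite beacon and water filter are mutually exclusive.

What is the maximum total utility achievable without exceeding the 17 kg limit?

528

Best packing: solar charger + headlamp + rain jacket + water filter — 16 kg, 528 total.
No other feasible combination exceeds 528.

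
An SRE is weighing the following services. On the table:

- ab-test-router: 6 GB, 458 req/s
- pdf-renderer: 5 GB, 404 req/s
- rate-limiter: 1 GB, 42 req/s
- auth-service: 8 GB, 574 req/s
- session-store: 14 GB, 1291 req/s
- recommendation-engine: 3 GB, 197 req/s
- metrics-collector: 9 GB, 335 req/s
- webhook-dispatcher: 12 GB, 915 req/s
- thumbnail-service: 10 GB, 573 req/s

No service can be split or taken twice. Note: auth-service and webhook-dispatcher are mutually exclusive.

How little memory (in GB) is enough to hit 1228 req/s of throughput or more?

14

Minimise GB subject to total throughput ≥ 1228.
session-store reaches 1291 using 14 GB.
Below 14 GB the best achievable stays under 1228.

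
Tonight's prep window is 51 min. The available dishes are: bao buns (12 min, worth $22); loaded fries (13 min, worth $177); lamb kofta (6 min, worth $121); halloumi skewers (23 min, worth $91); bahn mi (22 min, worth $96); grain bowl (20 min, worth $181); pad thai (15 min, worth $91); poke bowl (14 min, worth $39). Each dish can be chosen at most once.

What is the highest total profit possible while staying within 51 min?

501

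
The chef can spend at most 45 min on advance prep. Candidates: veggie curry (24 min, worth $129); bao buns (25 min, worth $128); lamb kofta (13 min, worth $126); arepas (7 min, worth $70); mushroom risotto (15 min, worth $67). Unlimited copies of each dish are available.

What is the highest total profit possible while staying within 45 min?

The ratio ordering already packs tightly: 6×arepas, 42 min, 420.

420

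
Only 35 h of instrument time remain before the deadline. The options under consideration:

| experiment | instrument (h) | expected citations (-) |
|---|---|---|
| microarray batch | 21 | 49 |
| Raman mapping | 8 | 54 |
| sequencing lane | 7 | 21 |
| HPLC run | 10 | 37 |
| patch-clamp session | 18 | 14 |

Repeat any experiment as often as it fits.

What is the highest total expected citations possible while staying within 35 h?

Taking 4×Raman mapping: 32 h used, 216 in expected citations.
Every other selection either busts 35 h or fails to beat 216.

216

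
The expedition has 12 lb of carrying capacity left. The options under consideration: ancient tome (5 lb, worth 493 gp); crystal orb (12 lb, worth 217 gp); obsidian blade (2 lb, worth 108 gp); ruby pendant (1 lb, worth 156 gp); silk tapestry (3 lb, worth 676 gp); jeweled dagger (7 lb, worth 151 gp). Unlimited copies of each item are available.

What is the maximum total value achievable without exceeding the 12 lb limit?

Taking 4×silk tapestry: 12 lb used, 2704 in value.

2704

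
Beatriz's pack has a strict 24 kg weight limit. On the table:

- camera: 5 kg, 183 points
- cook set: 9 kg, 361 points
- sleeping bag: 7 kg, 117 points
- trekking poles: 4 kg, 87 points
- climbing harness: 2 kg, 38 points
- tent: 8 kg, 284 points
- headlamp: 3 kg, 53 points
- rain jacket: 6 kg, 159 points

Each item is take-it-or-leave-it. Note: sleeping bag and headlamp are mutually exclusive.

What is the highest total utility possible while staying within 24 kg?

866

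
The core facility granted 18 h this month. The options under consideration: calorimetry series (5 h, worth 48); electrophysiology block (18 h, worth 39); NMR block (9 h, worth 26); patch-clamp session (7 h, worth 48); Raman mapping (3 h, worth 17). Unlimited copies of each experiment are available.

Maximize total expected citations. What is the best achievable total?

The ratio ordering already packs tightly: 3×calorimetry series + Raman mapping, 18 h, 161.

161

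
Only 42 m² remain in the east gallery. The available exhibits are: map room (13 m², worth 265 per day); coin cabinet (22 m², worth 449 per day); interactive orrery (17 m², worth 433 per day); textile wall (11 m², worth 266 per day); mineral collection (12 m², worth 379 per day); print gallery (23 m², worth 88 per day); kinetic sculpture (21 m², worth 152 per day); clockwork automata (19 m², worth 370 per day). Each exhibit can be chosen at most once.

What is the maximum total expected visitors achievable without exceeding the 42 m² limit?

1078

Density check — mineral collection 31.58, interactive orrery 25.47, textile wall 24.18 are the best per m².
Best packing: interactive orrery + textile wall + mineral collection — 40 m², 1078 total.
An exhaustive check of the 256 subsets confirms 1078.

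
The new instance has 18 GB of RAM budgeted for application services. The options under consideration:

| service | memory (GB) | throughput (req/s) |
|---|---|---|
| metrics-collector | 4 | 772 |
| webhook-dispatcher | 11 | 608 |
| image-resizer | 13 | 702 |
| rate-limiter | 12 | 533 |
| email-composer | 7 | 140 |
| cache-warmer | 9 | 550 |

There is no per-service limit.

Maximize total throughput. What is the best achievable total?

3088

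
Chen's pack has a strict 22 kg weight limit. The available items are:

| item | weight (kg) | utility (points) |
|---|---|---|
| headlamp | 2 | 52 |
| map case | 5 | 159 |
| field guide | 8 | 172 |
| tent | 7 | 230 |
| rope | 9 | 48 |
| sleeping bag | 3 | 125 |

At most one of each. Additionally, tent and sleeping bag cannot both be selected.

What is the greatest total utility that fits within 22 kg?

Best packing: headlamp + map case + field guide + tent — 22 kg, 613 total.
Next best is map case + field guide + tent at 561 (20 kg) — short by 52.

613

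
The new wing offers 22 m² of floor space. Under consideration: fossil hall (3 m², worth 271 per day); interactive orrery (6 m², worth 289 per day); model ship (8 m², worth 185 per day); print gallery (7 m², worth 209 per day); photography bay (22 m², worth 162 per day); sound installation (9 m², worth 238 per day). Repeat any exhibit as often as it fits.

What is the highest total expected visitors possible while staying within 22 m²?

1897

Ranking by ratio (expected visitors/m²): fossil hall 90.33, interactive orrery 48.17, print gallery 29.86.
Best packing: 7×fossil hall — 21 m², 1897 total.
No other feasible combination exceeds 1897.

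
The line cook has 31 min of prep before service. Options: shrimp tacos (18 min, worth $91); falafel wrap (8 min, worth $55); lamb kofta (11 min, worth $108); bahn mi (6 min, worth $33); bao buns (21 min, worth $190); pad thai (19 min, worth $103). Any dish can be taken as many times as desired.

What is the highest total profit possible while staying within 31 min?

By profit per min: lamb kofta 9.82, bao buns 9.05, falafel wrap 6.88 lead.
Falafel wrap + 2×lamb kofta uses 30 of the 31 min and totals 271.

271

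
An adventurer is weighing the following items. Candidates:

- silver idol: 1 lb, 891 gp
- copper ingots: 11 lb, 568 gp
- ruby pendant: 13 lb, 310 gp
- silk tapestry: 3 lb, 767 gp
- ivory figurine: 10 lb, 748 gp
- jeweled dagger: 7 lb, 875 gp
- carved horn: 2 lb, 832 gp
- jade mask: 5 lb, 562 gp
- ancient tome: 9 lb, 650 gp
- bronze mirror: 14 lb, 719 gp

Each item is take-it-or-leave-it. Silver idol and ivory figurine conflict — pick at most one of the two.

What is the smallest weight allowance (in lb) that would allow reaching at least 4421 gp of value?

27

Look for the lowest-weight combination reaching 4421.
Taking silver idol + silk tapestry + jeweled dagger + carved horn + jade mask + ancient tome gives 4577 (≥ 4421) for 27 lb.
No combination under 27 lb hits 4421.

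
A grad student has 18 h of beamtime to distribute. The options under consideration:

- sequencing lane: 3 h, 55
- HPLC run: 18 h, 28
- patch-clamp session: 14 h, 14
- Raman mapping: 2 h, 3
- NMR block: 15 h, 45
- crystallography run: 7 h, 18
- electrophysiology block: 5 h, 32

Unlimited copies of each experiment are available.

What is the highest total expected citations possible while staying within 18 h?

330

The ratio ordering already packs tightly: 6×sequencing lane, 18 h, 330.
Nothing else within 18 h beats 330.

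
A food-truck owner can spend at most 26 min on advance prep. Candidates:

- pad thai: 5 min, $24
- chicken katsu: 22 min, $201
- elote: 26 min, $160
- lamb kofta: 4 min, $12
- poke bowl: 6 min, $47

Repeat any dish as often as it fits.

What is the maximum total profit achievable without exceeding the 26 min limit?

Best packing: chicken katsu + lamb kofta — 26 min, 213 total.
That's the maximum — no swap from here does better than 213.

213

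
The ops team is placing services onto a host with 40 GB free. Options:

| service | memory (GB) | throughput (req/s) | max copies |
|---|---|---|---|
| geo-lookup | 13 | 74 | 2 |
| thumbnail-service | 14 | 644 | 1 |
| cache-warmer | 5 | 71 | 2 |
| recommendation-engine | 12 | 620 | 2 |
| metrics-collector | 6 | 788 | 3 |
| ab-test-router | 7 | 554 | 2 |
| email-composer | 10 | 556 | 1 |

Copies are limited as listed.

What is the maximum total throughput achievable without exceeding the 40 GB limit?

3562

Density check — metrics-collector 131.33, ab-test-router 79.14, email-composer 55.60, recommendation-engine 51.67 are the best per GB.
Greedy by ratio would take cache-warmer + 3×metrics-collector + 2×ab-test-router: 37 GB used, total 3543.
The 12 GB tied up in cache-warmer and ab-test-router is better spent on thumbnail-service — total rises to 3562 (39 GB).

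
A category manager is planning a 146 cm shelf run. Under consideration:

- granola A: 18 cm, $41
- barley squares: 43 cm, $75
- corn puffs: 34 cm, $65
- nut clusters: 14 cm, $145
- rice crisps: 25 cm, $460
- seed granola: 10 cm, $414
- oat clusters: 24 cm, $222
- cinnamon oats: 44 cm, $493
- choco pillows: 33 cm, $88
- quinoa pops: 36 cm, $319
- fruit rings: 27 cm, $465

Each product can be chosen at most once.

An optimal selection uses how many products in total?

Optimal total is 2199.
For example nut clusters + rice crisps + seed granola + oat clusters + cinnamon oats + fruit rings achieves it, using 144 cm.
Any selection reaching 2199 contains exactly 6 products.

6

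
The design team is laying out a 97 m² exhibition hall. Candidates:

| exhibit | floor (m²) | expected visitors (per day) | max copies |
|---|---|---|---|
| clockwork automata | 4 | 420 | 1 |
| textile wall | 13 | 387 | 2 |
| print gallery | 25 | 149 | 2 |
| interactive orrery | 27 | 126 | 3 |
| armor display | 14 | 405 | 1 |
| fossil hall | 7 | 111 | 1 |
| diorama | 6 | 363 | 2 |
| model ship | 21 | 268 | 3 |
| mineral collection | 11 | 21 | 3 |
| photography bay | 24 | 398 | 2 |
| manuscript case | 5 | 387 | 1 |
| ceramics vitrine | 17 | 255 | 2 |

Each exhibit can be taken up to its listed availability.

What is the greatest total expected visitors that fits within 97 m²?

3222

Taking the top-ratio exhibits first gives clockwork automata + 2×textile wall + armor display + fossil hall + 2×diorama + photography bay + manuscript case for 3221 (92 m²).
The 31 m² tied up in fossil hall and photography bay is better spent on 2×ceramics vitrine — total rises to 3222 (95 m²).
No other feasible combination exceeds 3222.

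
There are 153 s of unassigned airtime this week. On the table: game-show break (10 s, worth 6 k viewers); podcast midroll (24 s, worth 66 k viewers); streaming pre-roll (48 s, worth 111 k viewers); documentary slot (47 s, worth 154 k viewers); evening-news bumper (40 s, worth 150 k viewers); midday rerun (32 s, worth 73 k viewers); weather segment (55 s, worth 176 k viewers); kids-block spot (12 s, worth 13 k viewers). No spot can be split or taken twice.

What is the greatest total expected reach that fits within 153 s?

The ratio ordering already packs tightly: game-show break + documentary slot + evening-news bumper + weather segment, 152 s, 486.

486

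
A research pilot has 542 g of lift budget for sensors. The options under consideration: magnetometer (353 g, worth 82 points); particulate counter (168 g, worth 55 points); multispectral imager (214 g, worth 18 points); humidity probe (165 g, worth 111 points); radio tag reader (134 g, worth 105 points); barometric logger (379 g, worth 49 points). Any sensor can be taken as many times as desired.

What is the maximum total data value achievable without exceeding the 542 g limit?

420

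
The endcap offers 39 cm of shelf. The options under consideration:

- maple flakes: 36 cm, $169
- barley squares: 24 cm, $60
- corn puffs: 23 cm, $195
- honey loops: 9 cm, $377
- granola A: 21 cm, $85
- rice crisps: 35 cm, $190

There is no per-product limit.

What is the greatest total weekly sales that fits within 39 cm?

Best packing: 4×honey loops — 36 cm, 1508 total.
That's the maximum — no swap from here does better than 1508.

1508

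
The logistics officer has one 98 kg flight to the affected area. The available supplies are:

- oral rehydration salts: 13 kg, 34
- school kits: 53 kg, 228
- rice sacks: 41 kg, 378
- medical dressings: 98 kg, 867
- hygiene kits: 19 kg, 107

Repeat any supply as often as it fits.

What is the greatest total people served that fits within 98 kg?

By people served per kg: rice sacks 9.22, medical dressings 8.85, hygiene kits 5.63 lead.
Filling by ratio: oral rehydration salts + 2×rice sacks for 790, with 3 kg left unused.
The 95 kg tied up in oral rehydration salts and 2×rice sacks is better spent on medical dressings — total rises to 867 (98 kg).
Nothing else within 98 kg beats 867.

867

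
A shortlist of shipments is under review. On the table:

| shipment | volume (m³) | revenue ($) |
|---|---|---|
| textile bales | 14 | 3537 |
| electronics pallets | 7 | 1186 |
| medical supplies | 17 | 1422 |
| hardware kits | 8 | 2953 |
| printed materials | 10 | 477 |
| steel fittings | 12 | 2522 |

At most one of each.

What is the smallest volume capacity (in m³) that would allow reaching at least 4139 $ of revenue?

15

Look for the lowest-volume combination reaching 4139.
electronics pallets + hardware kits reaches 4139 using 15 m³.
Below 15 m³ the best achievable stays under 4139.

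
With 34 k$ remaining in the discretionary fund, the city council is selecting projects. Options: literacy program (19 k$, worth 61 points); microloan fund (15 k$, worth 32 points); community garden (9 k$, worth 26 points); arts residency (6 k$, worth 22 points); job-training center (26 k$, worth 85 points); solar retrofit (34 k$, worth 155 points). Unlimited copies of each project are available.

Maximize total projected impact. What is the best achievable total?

Solar retrofit uses 34 of the 34 k$ and totals 155.

155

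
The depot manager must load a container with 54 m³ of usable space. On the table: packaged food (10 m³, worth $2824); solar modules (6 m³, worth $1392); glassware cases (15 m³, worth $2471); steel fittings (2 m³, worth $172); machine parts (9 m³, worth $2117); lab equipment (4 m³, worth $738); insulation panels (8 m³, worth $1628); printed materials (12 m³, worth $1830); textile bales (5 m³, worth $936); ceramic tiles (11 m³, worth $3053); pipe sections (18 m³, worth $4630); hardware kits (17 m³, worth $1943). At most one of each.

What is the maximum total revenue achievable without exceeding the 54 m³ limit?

14016

Taking packaged food + solar modules + machine parts + ceramic tiles + pipe sections: 54 m³ used, 14016 in revenue.
Next best is packaged food + solar modules + lab equipment + textile bales + ceramic tiles + pipe sections at 13573 (54 m³) — short by 443.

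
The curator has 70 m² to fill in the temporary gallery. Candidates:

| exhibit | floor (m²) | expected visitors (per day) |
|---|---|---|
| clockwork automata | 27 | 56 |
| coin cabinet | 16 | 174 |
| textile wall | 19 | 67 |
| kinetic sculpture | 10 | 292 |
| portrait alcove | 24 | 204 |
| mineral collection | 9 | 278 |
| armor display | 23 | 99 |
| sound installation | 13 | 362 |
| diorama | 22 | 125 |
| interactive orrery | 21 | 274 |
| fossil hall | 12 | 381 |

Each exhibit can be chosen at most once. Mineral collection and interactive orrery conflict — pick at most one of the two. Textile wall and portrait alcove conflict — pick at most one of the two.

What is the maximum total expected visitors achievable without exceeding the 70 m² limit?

1517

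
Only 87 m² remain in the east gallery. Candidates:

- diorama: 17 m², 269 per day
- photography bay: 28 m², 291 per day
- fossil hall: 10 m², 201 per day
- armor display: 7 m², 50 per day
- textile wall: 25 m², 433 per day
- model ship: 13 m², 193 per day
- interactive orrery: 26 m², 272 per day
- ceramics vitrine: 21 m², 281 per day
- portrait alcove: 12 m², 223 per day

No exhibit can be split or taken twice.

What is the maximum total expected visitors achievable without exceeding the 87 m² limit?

Filling by ratio: diorama + fossil hall + armor display + textile wall + model ship + portrait alcove for 1369, with 3 m² left unused.
Replace armor display and model ship with ceramics vitrine: the trade gains 38 net, giving 1407 at 85 m².

1407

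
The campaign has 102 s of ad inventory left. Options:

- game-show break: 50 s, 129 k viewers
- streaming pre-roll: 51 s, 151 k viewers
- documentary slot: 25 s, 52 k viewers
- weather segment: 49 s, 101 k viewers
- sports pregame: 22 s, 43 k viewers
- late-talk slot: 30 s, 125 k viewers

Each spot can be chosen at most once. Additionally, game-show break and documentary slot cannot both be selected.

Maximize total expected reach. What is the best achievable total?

297

Ranking by ratio (expected reach/s): late-talk slot 4.17, streaming pre-roll 2.96, game-show break 2.58.
The ratio heuristic lands on streaming pre-roll + late-talk slot (276) but leaves 21 s idle.
The 51 s tied up in streaming pre-roll is better spent on game-show break + sports pregame — total rises to 297 (102 s).
An exhaustive check of the 64 subsets confirms 297.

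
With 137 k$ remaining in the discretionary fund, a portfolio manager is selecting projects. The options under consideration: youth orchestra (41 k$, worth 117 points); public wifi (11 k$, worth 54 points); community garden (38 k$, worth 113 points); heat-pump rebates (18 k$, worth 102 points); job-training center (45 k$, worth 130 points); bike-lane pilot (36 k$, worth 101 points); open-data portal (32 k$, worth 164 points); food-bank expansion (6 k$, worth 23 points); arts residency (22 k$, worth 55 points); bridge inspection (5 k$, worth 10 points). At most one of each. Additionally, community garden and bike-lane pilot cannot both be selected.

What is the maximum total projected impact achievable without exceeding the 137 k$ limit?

528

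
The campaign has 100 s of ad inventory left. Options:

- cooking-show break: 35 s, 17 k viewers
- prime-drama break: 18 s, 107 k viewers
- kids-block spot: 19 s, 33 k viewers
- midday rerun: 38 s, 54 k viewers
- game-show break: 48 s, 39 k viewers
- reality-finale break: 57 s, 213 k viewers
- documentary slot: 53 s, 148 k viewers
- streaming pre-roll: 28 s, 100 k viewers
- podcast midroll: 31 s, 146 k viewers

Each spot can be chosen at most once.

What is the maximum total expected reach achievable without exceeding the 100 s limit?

386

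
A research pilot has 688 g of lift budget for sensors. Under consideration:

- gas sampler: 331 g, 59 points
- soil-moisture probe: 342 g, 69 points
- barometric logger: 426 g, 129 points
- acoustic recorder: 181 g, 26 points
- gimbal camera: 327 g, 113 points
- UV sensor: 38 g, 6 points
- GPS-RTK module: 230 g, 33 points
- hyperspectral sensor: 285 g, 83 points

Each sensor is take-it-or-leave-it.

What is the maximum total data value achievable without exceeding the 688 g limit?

Best packing: gimbal camera + UV sensor + hyperspectral sensor — 650 g, 202 total.
Every other selection either busts 688 g or fails to beat 202.

202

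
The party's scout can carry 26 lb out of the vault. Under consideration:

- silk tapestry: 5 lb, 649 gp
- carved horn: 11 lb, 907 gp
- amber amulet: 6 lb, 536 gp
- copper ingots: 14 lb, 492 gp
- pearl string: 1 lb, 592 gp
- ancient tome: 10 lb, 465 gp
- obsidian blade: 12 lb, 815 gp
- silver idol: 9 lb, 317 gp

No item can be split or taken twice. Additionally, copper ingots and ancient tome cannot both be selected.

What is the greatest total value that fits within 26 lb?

Silk tapestry + carved horn + amber amulet + pearl string uses 23 of the 26 lb and totals 2684.
Next best is silk tapestry + amber amulet + pearl string + obsidian blade at 2592 (24 lb) — short by 92.

2684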